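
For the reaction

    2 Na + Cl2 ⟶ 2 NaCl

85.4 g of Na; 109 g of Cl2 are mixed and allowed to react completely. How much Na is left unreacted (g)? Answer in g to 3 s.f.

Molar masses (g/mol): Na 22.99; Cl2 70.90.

14.7 g

n(Na) = 85.40 / 22.99 = 3.715 mol
n(Cl2) = 109.0 / 70.90 = 1.537 mol
n/ν for Na = 3.715/2 = 1.858
n/ν for Cl2 = 1.537/1 = 1.537
Smallest n/ν is Cl2 → limiting reagent.
Na consumed = (2/1) × 1.537 = 3.074 mol
Na remaining = 3.715 − 3.074 = 0.6410 mol
mass = 0.6410 × 22.99 = 14.74 g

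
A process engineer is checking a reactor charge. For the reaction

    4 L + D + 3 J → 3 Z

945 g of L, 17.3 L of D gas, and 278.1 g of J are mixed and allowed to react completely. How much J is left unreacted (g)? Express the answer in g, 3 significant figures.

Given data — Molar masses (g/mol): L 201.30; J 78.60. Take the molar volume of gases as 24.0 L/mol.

108 g

n(L) = 945.0 / 201.30 = 4.694 mol
n(D) = 17.30 / 24.0 = 0.7208 mol
n(J) = 278.1 / 78.60 = 3.538 mol
n/ν → L: 1.174, D: 0.7208, J: 1.179; D is limiting.
J consumed = (3/1) × 0.7208 = 2.162 mol
J remaining = 3.538 − 2.162 = 1.376 mol
mass = 1.376 × 78.60 = 108.2 g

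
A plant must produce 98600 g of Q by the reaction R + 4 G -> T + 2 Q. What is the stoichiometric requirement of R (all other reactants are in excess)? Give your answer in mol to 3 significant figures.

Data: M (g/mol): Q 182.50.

270 mol

n(Q) = 98600 / 182.50 = 540.3 mol
n(R) = (1/2) × 540.3 = 270.2 mol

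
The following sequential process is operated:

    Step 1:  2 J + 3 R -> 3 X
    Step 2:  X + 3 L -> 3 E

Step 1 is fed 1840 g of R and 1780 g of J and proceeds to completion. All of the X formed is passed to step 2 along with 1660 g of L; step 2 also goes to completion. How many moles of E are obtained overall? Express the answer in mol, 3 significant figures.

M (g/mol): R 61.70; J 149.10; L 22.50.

53.7 mol

Step 1:
n(R) = 1840 / 61.70 = 29.82 mol
n(J) = 1780 / 149.10 = 11.94 mol
n/ν → R: 9.940, J: 5.970; J is limiting.
n(X) produced = (3/2) × 11.94 = 17.91 mol
Step 2:
n(X) available = 17.91 mol
n(L) = 1660 / 22.50 = 73.78 mol
n/ν → X: 17.91, L: 24.59; X is limiting.
n(E) = (3/1) × 17.91 = 53.73 mol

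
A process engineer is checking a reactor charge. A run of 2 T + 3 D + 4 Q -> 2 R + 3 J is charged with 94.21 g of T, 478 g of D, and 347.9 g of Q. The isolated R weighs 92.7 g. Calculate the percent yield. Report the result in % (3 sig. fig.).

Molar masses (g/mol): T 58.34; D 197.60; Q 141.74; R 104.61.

n(T) = 94.21 / 58.34 = 1.615 mol
n(D) = 478.0 / 197.60 = 2.419 mol
n(Q) = 347.9 / 141.74 = 2.454 mol
n/ν for T = 1.615/2 = 0.8075
n/ν for D = 2.419/3 = 0.8063
n/ν for Q = 2.454/4 = 0.6135
Smallest n/ν is Q → limiting reagent.
theoretical n(R) = (2/4) × 2.454 = 1.227 mol → 128.4 g
% yield = 92.7 / 128.4 × 100 = 72.20 %

72.2 %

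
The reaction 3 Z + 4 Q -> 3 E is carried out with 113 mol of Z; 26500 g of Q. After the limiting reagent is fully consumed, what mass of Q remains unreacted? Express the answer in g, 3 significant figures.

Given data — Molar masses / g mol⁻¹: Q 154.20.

3270 g

n(Z) = 113.0 mol
n(Q) = 26500 / 154.20 = 171.9 mol
n/ν → Z: 37.67, Q: 42.98; Z is limiting.
Q consumed = (4/3) × 113.0 = 150.7 mol
Q remaining = 171.9 − 150.7 = 21.20 mol
mass = 21.20 × 154.20 = 3269 g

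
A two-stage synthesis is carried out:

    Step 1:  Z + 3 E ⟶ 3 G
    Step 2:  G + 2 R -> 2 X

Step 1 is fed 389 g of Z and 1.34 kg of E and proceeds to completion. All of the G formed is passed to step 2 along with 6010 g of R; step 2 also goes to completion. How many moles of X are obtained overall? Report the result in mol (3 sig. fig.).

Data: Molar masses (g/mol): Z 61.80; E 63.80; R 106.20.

Step 1:
n(Z) = 389.0 / 61.80 = 6.294 mol
n(E) = 1.340×1000 / 63.80 = 21.00 mol
n/ν for Z = 6.294/1 = 6.294
n/ν for E = 21.00/3 = 7.000
Smallest n/ν is Z → limiting reagent.
n(G) produced = (3/1) × 6.294 = 18.88 mol
Step 2:
n(G) available = 18.88 mol
n(R) = 6010 / 106.20 = 56.59 mol
n/ν for G = 18.88/1 = 18.88
n/ν for R = 56.59/2 = 28.30
Smallest n/ν is G → limiting reagent.
n(X) = (2/1) × 18.88 = 37.76 mol

37.8 mol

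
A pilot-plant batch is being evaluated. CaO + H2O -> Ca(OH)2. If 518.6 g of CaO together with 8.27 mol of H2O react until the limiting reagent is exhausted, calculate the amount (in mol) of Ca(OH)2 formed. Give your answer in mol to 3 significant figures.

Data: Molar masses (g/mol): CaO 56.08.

n(CaO) = 518.6 / 56.08 = 9.248 mol
n(H2O) = 8.270 mol
n/ν for CaO = 9.248/1 = 9.248
n/ν for H2O = 8.270/1 = 8.270
Smallest n/ν is H2O → limiting reagent.
n(Ca(OH)2) = (1/1) × 8.270 = 8.270 mol

8.27 mol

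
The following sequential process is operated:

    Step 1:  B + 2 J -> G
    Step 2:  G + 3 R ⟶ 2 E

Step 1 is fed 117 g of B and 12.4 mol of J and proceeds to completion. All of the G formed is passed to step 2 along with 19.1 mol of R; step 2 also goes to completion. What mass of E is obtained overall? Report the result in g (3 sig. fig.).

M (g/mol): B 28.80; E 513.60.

Step 1:
n(B) = 117.0 / 28.80 = 4.063 mol
n(J) = 12.40 mol
n/ν → B: 4.063, J: 6.200; B is limiting.
n(G) produced = (1/1) × 4.063 = 4.063 mol
Step 2:
n(G) available = 4.063 mol
n(R) = 19.10 mol
n/ν → G: 4.063, R: 6.367; G is limiting.
n(E) = (2/1) × 4.063 = 8.126 mol
mass = 8.126 × 513.60 = 4174 g

4170 g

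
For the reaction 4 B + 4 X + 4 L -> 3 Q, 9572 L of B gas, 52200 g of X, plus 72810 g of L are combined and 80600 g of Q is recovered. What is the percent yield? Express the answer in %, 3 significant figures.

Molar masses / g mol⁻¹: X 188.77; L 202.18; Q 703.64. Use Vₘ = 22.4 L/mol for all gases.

n(B) = 9572 / 22.4 = 427.3 mol
n(X) = 52200 / 188.77 = 276.5 mol
n(L) = 72810 / 202.18 = 360.1 mol
n/ν for B = 427.3/4 = 106.8
n/ν for X = 276.5/4 = 69.13
n/ν for L = 360.1/4 = 90.03
Smallest n/ν is X → limiting reagent.
theoretical n(Q) = (3/4) × 276.5 = 207.4 mol → 145900 g
% yield = 80600 / 145900 × 100 = 55.24 %

55.2 %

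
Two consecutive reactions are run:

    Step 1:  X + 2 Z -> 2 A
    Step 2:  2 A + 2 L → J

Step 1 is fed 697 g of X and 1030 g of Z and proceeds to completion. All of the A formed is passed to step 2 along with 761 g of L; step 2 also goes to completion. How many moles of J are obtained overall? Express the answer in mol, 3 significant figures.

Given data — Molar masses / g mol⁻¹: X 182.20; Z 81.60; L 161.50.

Step 1:
n(X) = 697.0 / 182.20 = 3.825 mol
n(Z) = 1030 / 81.60 = 12.62 mol
n/ν → X: 3.825, Z: 6.310; X is limiting.
n(A) produced = (2/1) × 3.825 = 7.650 mol
Step 2:
n(A) available = 7.650 mol
n(L) = 761.0 / 161.50 = 4.712 mol
n/ν → A: 3.825, L: 2.356; L is limiting.
n(J) = (1/2) × 4.712 = 2.356 mol

2.36 mol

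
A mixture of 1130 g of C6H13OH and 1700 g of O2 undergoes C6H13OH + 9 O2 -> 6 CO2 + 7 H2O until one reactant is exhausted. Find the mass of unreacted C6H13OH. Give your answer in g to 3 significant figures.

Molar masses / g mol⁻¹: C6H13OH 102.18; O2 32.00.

527 g

n(C6H13OH) = 1130 / 102.18 = 11.06 mol
n(O2) = 1700 / 32.00 = 53.13 mol
n/ν for C6H13OH = 11.06/1 = 11.06
n/ν for O2 = 53.13/9 = 5.903
Smallest n/ν is O2 → limiting reagent.
C6H13OH consumed = (1/9) × 53.13 = 5.903 mol
C6H13OH remaining = 11.06 − 5.903 = 5.157 mol
mass = 5.157 × 102.18 = 526.9 g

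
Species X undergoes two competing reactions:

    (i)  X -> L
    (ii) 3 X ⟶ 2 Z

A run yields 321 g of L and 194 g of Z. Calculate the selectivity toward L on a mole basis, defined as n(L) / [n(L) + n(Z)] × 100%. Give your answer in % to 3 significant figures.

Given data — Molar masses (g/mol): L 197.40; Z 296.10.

71.3 %

n(L) = 321 / 197.40 = 1.626 mol
n(Z) = 194 / 296.10 = 0.6552 mol
selectivity = 1.626/(1.626+0.6552) × 100 = 71.28 %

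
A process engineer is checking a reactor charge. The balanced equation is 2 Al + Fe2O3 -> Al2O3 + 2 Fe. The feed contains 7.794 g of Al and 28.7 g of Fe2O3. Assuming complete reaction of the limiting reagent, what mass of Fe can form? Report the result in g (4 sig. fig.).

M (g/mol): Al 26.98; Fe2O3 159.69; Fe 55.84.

16.13 g

n(Al) = 7.794 / 26.98 = 0.2889 mol
n(Fe2O3) = 28.70 / 159.69 = 0.1797 mol
n/ν → Al: 0.1445, Fe2O3: 0.1797; Al is limiting.
n(Fe) = (2/2) × 0.2889 = 0.2889 mol
mass = 0.2889 × 55.84 = 16.13 g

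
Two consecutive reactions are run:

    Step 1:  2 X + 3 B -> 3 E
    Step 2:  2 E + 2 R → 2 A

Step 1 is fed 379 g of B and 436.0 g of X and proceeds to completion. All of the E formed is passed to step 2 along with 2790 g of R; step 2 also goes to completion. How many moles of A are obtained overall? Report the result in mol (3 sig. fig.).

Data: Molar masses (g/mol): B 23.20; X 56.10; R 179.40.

11.7 mol

Step 1:
n(B) = 379.0 / 23.20 = 16.34 mol
n(X) = 436.0 / 56.10 = 7.772 mol
n/ν → B: 5.447, X: 3.886; X is limiting.
n(E) produced = (3/2) × 7.772 = 11.66 mol
Step 2:
n(E) available = 11.66 mol
n(R) = 2790 / 179.40 = 15.55 mol
n/ν → E: 5.830, R: 7.775; E is limiting.
n(A) = (2/2) × 11.66 = 11.66 mol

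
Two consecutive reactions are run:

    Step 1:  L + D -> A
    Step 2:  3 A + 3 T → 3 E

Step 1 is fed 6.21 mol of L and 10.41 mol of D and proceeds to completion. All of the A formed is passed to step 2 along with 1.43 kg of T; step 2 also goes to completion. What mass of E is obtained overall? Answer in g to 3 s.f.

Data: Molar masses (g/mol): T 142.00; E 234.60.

Step 1:
n(L) = 6.210 mol
n(D) = 10.41 mol
n/ν for L = 6.210/1 = 6.210
n/ν for D = 10.41/1 = 10.41
Smallest n/ν is L → limiting reagent.
n(A) produced = (1/1) × 6.210 = 6.210 mol
Step 2:
n(A) available = 6.210 mol
n(T) = 1.430×1000 / 142.00 = 10.07 mol
n/ν for A = 6.210/3 = 2.070
n/ν for T = 10.07/3 = 3.357
Smallest n/ν is A → limiting reagent.
n(E) = (3/3) × 6.210 = 6.210 mol
mass = 6.210 × 234.60 = 1457 g

1460 g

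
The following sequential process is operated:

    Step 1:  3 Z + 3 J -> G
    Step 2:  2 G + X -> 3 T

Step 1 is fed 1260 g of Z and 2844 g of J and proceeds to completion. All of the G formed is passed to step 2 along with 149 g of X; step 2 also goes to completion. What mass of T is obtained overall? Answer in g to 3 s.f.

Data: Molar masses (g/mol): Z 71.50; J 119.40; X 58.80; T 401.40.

3050 g

Step 1:
n(Z) = 1260 / 71.50 = 17.62 mol
n(J) = 2844 / 119.40 = 23.82 mol
n/ν for Z = 17.62/3 = 5.873
n/ν for J = 23.82/3 = 7.940
Smallest n/ν is Z → limiting reagent.
n(G) produced = (1/3) × 17.62 = 5.873 mol
Step 2:
n(G) available = 5.873 mol
n(X) = 149.0 / 58.80 = 2.534 mol
n/ν for G = 5.873/2 = 2.937
n/ν for X = 2.534/1 = 2.534
Smallest n/ν is X → limiting reagent.
n(T) = (3/1) × 2.534 = 7.602 mol
mass = 7.602 × 401.40 = 3051 g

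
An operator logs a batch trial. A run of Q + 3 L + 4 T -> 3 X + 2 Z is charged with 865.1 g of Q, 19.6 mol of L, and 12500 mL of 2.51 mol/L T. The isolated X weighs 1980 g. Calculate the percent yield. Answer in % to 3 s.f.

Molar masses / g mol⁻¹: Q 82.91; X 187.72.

n(Q) = 865.1 / 82.91 = 10.43 mol
n(L) = 19.60 mol
n(T) = 2.51 × 12500/1000 = 31.38 mol
n/ν → Q: 10.43, L: 6.533, T: 7.845; L is limiting.
theoretical n(X) = (3/3) × 19.60 = 19.60 mol → 3679 g
% yield = 1980 / 3679 × 100 = 53.82 %

53.8 %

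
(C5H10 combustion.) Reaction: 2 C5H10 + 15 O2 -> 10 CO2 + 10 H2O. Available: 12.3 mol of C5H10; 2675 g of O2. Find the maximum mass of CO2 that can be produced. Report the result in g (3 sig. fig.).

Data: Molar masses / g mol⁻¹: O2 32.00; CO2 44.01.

n(C5H10) = 12.30 mol
n(O2) = 2675 / 32.00 = 83.59 mol
n/ν → C5H10: 6.150, O2: 5.573; O2 is limiting.
n(CO2) = (10/15) × 83.59 = 55.73 mol
mass = 55.73 × 44.01 = 2453 g

2450 g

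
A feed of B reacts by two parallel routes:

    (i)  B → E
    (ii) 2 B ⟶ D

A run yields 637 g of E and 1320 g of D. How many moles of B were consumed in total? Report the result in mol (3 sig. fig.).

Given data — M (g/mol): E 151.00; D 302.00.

n(E) = 637 / 151.00 = 4.219 mol
n(D) = 1320 / 302.00 = 4.371 mol
n(B) via (i) = (1/1)×4.219 = 4.219 mol
n(B) via (ii) = (2/1)×4.371 = 8.742 mol
total n(B) = 4.219 + 8.742 = 12.96 mol

13.0 mol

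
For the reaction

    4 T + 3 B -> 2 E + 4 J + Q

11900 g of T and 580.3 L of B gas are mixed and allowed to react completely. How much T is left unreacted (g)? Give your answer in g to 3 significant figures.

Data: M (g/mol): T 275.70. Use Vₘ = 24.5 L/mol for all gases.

n(T) = 11900 / 275.70 = 43.16 mol
n(B) = 580.3 / 24.5 = 23.69 mol
n/ν for T = 43.16/4 = 10.79
n/ν for B = 23.69/3 = 7.897
Smallest n/ν is B → limiting reagent.
T consumed = (4/3) × 23.69 = 31.59 mol
T remaining = 43.16 − 31.59 = 11.57 mol
mass = 11.57 × 275.70 = 3190 g

3190 g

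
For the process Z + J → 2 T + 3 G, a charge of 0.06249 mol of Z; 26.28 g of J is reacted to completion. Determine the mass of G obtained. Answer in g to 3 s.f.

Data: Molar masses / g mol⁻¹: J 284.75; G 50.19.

9.41 g

n(Z) = 0.06249 mol
n(J) = 26.28 / 284.75 = 0.09229 mol
n/ν for Z = 0.06249/1 = 0.06249
n/ν for J = 0.09229/1 = 0.09229
Smallest n/ν is Z → limiting reagent.
n(G) = (3/1) × 0.06249 = 0.1875 mol
mass = 0.1875 × 50.19 = 9.411 g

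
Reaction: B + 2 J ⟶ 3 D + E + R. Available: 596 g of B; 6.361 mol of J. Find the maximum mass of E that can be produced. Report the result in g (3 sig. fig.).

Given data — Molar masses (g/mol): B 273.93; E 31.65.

68.9 g

n(B) = 596.0 / 273.93 = 2.176 mol
n(J) = 6.361 mol
n/ν → B: 2.176, J: 3.181; B is limiting.
n(E) = (1/1) × 2.176 = 2.176 mol
mass = 2.176 × 31.65 = 68.87 g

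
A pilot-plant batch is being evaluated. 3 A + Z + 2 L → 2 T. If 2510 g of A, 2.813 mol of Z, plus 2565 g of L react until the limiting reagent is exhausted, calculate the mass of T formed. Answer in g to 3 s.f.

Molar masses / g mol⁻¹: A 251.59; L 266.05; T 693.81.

3900 g

n(A) = 2510 / 251.59 = 9.977 mol
n(Z) = 2.813 mol
n(L) = 2565 / 266.05 = 9.641 mol
n/ν for A = 9.977/3 = 3.326
n/ν for Z = 2.813/1 = 2.813
n/ν for L = 9.641/2 = 4.821
Smallest n/ν is Z → limiting reagent.
n(T) = (2/1) × 2.813 = 5.626 mol
mass = 5.626 × 693.81 = 3903 g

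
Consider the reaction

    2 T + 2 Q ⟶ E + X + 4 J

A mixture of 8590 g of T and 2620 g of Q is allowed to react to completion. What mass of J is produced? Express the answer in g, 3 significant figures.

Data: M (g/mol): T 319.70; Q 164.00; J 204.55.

n(T) = 8590 / 319.70 = 26.87 mol
n(Q) = 2620 / 164.00 = 15.98 mol
n/ν → T: 13.44, Q: 7.990; Q is limiting.
n(J) = (4/2) × 15.98 = 31.96 mol
mass = 31.96 × 204.55 = 6537 g

6540 g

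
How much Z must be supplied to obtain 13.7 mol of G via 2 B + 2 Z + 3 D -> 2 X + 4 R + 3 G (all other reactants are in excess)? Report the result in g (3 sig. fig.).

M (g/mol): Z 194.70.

n(G) = 13.70 mol
n(Z) = (2/3) × 13.70 = 9.133 mol
mass = 9.133 × 194.70 = 1778 g

1780 g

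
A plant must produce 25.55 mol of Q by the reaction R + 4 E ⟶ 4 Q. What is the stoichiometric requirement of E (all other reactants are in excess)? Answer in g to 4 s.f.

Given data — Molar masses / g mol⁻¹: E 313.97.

n(Q) = 25.55 mol
n(E) = (4/4) × 25.55 = 25.55 mol
mass = 25.55 × 313.97 = 8022 g

8022 g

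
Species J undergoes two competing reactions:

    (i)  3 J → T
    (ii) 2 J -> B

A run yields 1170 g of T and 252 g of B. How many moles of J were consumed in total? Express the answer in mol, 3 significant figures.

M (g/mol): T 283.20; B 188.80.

n(T) = 1170 / 283.20 = 4.131 mol
n(B) = 252 / 188.80 = 1.335 mol
n(J) via (i) = (3/1)×4.131 = 12.39 mol
n(J) via (ii) = (2/1)×1.335 = 2.670 mol
total n(J) = 12.39 + 2.670 = 15.06 mol

15.1 mol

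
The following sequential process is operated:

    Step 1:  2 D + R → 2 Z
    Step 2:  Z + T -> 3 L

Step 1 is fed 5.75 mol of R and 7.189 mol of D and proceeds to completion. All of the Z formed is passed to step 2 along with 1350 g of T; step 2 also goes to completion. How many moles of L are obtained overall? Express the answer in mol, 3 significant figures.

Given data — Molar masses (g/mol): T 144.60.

21.6 mol

Step 1:
n(R) = 5.750 mol
n(D) = 7.189 mol
n/ν for R = 5.750/1 = 5.750
n/ν for D = 7.189/2 = 3.595
Smallest n/ν is D → limiting reagent.
n(Z) produced = (2/2) × 7.189 = 7.189 mol
Step 2:
n(Z) available = 7.189 mol
n(T) = 1350 / 144.60 = 9.336 mol
n/ν for Z = 7.189/1 = 7.189
n/ν for T = 9.336/1 = 9.336
Smallest n/ν is Z → limiting reagent.
n(L) = (3/1) × 7.189 = 21.57 mol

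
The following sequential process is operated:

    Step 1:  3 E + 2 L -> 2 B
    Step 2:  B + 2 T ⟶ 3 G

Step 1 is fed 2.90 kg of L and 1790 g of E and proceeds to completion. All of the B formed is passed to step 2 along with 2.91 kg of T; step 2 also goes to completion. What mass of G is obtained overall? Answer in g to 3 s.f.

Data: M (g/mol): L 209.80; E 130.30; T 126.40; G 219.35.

6030 g

Step 1:
n(L) = 2.900×1000 / 209.80 = 13.82 mol
n(E) = 1790 / 130.30 = 13.74 mol
n/ν for L = 13.82/2 = 6.910
n/ν for E = 13.74/3 = 4.580
Smallest n/ν is E → limiting reagent.
n(B) produced = (2/3) × 13.74 = 9.160 mol
Step 2:
n(B) available = 9.160 mol
n(T) = 2.910×1000 / 126.40 = 23.02 mol
n/ν for B = 9.160/1 = 9.160
n/ν for T = 23.02/2 = 11.51
Smallest n/ν is B → limiting reagent.
n(G) = (3/1) × 9.160 = 27.48 mol
mass = 27.48 × 219.35 = 6028 g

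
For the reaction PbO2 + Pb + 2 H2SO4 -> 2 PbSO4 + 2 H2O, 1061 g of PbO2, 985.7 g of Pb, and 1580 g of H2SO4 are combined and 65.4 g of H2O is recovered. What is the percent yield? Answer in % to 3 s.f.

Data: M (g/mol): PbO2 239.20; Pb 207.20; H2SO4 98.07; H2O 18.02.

40.9 %

n(PbO2) = 1061 / 239.20 = 4.436 mol
n(Pb) = 985.7 / 207.20 = 4.757 mol
n(H2SO4) = 1580 / 98.07 = 16.11 mol
n/ν for PbO2 = 4.436/1 = 4.436
n/ν for Pb = 4.757/1 = 4.757
n/ν for H2SO4 = 16.11/2 = 8.055
Smallest n/ν is PbO2 → limiting reagent.
theoretical n(H2O) = (2/1) × 4.436 = 8.872 mol → 159.9 g
% yield = 65.4 / 159.9 × 100 = 40.90 %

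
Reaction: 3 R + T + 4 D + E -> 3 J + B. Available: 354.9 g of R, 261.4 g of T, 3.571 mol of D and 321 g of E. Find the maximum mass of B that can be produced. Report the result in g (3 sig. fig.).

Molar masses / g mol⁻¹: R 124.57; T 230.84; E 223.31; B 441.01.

394 g

n(R) = 354.9 / 124.57 = 2.849 mol
n(T) = 261.4 / 230.84 = 1.132 mol
n(D) = 3.571 mol
n(E) = 321.0 / 223.31 = 1.437 mol
n/ν for R = 2.849/3 = 0.9497
n/ν for T = 1.132/1 = 1.132
n/ν for D = 3.571/4 = 0.8928
n/ν for E = 1.437/1 = 1.437
Smallest n/ν is D → limiting reagent.
n(B) = (1/4) × 3.571 = 0.8928 mol
mass = 0.8928 × 441.01 = 393.7 g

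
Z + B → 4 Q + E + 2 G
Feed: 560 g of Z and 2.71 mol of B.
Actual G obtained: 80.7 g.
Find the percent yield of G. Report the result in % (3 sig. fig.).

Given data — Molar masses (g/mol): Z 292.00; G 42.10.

50.0 %

n(Z) = 560.0 / 292.00 = 1.918 mol
n(B) = 2.710 mol
n/ν for Z = 1.918/1 = 1.918
n/ν for B = 2.710/1 = 2.710
Smallest n/ν is Z → limiting reagent.
theoretical n(G) = (2/1) × 1.918 = 3.836 mol → 161.5 g
% yield = 80.7 / 161.5 × 100 = 49.97 %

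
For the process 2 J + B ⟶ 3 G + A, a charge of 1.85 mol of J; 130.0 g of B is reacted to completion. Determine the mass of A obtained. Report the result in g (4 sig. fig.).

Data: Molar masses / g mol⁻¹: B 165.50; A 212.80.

n(J) = 1.850 mol
n(B) = 130.0 / 165.50 = 0.7855 mol
n/ν → J: 0.9250, B: 0.7855; B is limiting.
n(A) = (1/1) × 0.7855 = 0.7855 mol
mass = 0.7855 × 212.80 = 167.2 g

167.2 g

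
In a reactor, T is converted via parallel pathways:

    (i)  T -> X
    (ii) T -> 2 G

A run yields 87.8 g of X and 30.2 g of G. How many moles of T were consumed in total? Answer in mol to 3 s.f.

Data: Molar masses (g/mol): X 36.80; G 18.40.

n(X) = 87.8 / 36.80 = 2.386 mol
n(G) = 30.2 / 18.40 = 1.641 mol
n(T) via (i) = (1/1)×2.386 = 2.386 mol
n(T) via (ii) = (1/2)×1.641 = 0.8205 mol
total n(T) = 2.386 + 0.8205 = 3.207 mol

3.21 mol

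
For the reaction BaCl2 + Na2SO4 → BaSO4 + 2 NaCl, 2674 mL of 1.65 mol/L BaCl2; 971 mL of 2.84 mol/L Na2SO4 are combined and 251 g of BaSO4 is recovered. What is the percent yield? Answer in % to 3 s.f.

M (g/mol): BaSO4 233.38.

n(BaCl2) = 1.65 × 2674/1000 = 4.412 mol
n(Na2SO4) = 2.84 × 971.0/1000 = 2.758 mol
n/ν for BaCl2 = 4.412/1 = 4.412
n/ν for Na2SO4 = 2.758/1 = 2.758
Smallest n/ν is Na2SO4 → limiting reagent.
theoretical n(BaSO4) = (1/1) × 2.758 = 2.758 mol → 643.7 g
% yield = 251 / 643.7 × 100 = 38.99 %

39.0 %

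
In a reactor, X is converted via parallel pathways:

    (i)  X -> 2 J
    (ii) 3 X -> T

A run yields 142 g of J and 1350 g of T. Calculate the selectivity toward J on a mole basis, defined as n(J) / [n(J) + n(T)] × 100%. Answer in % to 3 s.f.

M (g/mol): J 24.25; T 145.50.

n(J) = 142 / 24.25 = 5.856 mol
n(T) = 1350 / 145.50 = 9.278 mol
selectivity = 5.856/(5.856+9.278) × 100 = 38.69 %

38.7 %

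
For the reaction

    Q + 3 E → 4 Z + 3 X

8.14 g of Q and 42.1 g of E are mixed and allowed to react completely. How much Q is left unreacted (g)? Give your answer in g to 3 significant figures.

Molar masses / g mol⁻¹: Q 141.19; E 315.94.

1.87 g

n(Q) = 8.140 / 141.19 = 0.05765 mol
n(E) = 42.10 / 315.94 = 0.1333 mol
n/ν for Q = 0.05765/1 = 0.05765
n/ν for E = 0.1333/3 = 0.04443
Smallest n/ν is E → limiting reagent.
Q consumed = (1/3) × 0.1333 = 0.04443 mol
Q remaining = 0.05765 − 0.04443 = 0.01322 mol
mass = 0.01322 × 141.19 = 1.867 g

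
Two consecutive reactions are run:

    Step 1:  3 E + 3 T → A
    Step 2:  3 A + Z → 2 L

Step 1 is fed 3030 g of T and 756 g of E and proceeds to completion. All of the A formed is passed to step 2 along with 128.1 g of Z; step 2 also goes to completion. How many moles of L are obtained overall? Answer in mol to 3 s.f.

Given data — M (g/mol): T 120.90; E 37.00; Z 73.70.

3.48 mol

Step 1:
n(T) = 3030 / 120.90 = 25.06 mol
n(E) = 756.0 / 37.00 = 20.43 mol
n/ν for T = 25.06/3 = 8.353
n/ν for E = 20.43/3 = 6.810
Smallest n/ν is E → limiting reagent.
n(A) produced = (1/3) × 20.43 = 6.810 mol
Step 2:
n(A) available = 6.810 mol
n(Z) = 128.1 / 73.70 = 1.738 mol
n/ν for A = 6.810/3 = 2.270
n/ν for Z = 1.738/1 = 1.738
Smallest n/ν is Z → limiting reagent.
n(L) = (2/1) × 1.738 = 3.476 mol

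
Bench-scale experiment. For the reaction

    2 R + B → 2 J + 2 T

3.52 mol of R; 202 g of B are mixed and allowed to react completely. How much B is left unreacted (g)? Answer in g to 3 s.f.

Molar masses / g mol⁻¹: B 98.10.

29.3 g

n(R) = 3.520 mol
n(B) = 202.0 / 98.10 = 2.059 mol
n/ν for R = 3.520/2 = 1.760
n/ν for B = 2.059/1 = 2.059
Smallest n/ν is R → limiting reagent.
B consumed = (1/2) × 3.520 = 1.760 mol
B remaining = 2.059 − 1.760 = 0.2990 mol
mass = 0.2990 × 98.10 = 29.33 g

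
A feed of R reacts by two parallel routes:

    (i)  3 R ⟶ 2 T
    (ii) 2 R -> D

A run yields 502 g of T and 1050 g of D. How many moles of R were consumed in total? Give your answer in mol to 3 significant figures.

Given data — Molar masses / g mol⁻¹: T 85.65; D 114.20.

n(T) = 502 / 85.65 = 5.861 mol
n(D) = 1050 / 114.20 = 9.194 mol
n(R) via (i) = (3/2)×5.861 = 8.792 mol
n(R) via (ii) = (2/1)×9.194 = 18.39 mol
total n(R) = 8.792 + 18.39 = 27.18 mol

27.2 mol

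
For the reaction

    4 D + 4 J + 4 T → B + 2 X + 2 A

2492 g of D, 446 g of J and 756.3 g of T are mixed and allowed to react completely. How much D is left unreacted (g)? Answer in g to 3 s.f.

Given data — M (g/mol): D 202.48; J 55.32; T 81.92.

860 g

n(D) = 2492 / 202.48 = 12.31 mol
n(J) = 446.0 / 55.32 = 8.062 mol
n(T) = 756.3 / 81.92 = 9.232 mol
n/ν → D: 3.078, J: 2.016, T: 2.308; J is limiting.
D consumed = (4/4) × 8.062 = 8.062 mol
D remaining = 12.31 − 8.062 = 4.248 mol
mass = 4.248 × 202.48 = 860.1 g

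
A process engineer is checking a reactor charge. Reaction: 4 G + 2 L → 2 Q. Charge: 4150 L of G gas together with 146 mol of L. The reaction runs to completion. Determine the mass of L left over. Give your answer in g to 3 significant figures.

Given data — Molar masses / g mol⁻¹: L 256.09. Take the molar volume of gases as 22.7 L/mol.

n(G) = 4150 / 22.7 = 182.8 mol
n(L) = 146.0 mol
n/ν for G = 182.8/4 = 45.70
n/ν for L = 146.0/2 = 73.00
Smallest n/ν is G → limiting reagent.
L consumed = (2/4) × 182.8 = 91.40 mol
L remaining = 146.0 − 91.40 = 54.60 mol
mass = 54.60 × 256.09 = 13980 g

14000 g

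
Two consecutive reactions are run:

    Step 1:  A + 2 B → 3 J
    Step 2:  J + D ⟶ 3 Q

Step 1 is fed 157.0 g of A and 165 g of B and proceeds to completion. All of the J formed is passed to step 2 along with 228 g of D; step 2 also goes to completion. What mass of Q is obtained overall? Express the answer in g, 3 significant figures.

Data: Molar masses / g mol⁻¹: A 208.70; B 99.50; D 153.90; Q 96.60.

Step 1:
n(A) = 157.0 / 208.70 = 0.7523 mol
n(B) = 165.0 / 99.50 = 1.658 mol
n/ν for A = 0.7523/1 = 0.7523
n/ν for B = 1.658/2 = 0.8290
Smallest n/ν is A → limiting reagent.
n(J) produced = (3/1) × 0.7523 = 2.257 mol
Step 2:
n(J) available = 2.257 mol
n(D) = 228.0 / 153.90 = 1.481 mol
n/ν for J = 2.257/1 = 2.257
n/ν for D = 1.481/1 = 1.481
Smallest n/ν is D → limiting reagent.
n(Q) = (3/1) × 1.481 = 4.443 mol
mass = 4.443 × 96.60 = 429.2 g

429 g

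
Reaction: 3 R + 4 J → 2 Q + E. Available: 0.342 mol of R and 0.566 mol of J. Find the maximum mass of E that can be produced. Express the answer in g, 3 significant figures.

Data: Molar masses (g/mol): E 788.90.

89.9 g

n(R) = 0.3420 mol
n(J) = 0.5660 mol
n/ν for R = 0.3420/3 = 0.1140
n/ν for J = 0.5660/4 = 0.1415
Smallest n/ν is R → limiting reagent.
n(E) = (1/3) × 0.3420 = 0.1140 mol
mass = 0.1140 × 788.90 = 89.93 g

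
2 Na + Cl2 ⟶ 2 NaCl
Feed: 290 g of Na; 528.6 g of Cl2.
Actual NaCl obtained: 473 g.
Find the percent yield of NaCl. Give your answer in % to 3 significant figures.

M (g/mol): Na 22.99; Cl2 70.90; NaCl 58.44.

64.2 %

n(Na) = 290.0 / 22.99 = 12.61 mol
n(Cl2) = 528.6 / 70.90 = 7.456 mol
n/ν for Na = 12.61/2 = 6.305
n/ν for Cl2 = 7.456/1 = 7.456
Smallest n/ν is Na → limiting reagent.
theoretical n(NaCl) = (2/2) × 12.61 = 12.61 mol → 736.9 g
% yield = 473 / 736.9 × 100 = 64.19 %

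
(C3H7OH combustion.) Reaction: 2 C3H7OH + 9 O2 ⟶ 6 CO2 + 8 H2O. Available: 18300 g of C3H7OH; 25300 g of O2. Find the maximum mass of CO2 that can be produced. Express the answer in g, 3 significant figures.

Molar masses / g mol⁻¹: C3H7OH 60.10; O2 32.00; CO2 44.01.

n(C3H7OH) = 18300 / 60.10 = 304.5 mol
n(O2) = 25300 / 32.00 = 790.6 mol
n/ν for C3H7OH = 304.5/2 = 152.3
n/ν for O2 = 790.6/9 = 87.84
Smallest n/ν is O2 → limiting reagent.
n(CO2) = (6/9) × 790.6 = 527.1 mol
mass = 527.1 × 44.01 = 23200 g

23200 g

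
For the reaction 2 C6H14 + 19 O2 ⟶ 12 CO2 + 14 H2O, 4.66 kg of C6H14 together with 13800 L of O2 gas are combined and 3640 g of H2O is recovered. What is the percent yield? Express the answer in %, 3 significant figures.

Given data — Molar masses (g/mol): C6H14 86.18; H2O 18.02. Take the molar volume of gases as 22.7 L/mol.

53.4 %

n(C6H14) = 4.660×1000 / 86.18 = 54.07 mol
n(O2) = 13800 / 22.7 = 607.9 mol
n/ν for C6H14 = 54.07/2 = 27.04
n/ν for O2 = 607.9/19 = 31.99
Smallest n/ν is C6H14 → limiting reagent.
theoretical n(H2O) = (14/2) × 54.07 = 378.5 mol → 6821 g
% yield = 3640 / 6821 × 100 = 53.36 %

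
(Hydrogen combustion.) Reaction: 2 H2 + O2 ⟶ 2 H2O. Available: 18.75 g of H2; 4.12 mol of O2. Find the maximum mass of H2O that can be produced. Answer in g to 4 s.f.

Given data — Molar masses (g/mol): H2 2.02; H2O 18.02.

148.5 g

n(H2) = 18.75 / 2.02 = 9.282 mol
n(O2) = 4.120 mol
n/ν for H2 = 9.282/2 = 4.641
n/ν for O2 = 4.120/1 = 4.120
Smallest n/ν is O2 → limiting reagent.
n(H2O) = (2/1) × 4.120 = 8.240 mol
mass = 8.240 × 18.02 = 148.5 g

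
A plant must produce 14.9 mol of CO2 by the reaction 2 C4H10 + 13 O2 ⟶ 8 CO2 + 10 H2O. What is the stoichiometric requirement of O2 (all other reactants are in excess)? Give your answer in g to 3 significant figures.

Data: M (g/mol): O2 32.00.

775 g

n(CO2) = 14.90 mol
n(O2) = (13/8) × 14.90 = 24.21 mol
mass = 24.21 × 32.00 = 774.7 g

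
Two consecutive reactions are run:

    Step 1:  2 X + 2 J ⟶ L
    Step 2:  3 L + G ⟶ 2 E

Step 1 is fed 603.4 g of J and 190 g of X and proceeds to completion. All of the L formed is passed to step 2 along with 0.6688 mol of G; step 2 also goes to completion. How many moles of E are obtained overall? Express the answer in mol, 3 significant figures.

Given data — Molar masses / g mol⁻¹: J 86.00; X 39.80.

Step 1:
n(J) = 603.4 / 86.00 = 7.016 mol
n(X) = 190.0 / 39.80 = 4.774 mol
n/ν for J = 7.016/2 = 3.508
n/ν for X = 4.774/2 = 2.387
Smallest n/ν is X → limiting reagent.
n(L) produced = (1/2) × 4.774 = 2.387 mol
Step 2:
n(L) available = 2.387 mol
n(G) = 0.6688 mol
n/ν for L = 2.387/3 = 0.7957
n/ν for G = 0.6688/1 = 0.6688
Smallest n/ν is G → limiting reagent.
n(E) = (2/1) × 0.6688 = 1.338 mol

1.34 mol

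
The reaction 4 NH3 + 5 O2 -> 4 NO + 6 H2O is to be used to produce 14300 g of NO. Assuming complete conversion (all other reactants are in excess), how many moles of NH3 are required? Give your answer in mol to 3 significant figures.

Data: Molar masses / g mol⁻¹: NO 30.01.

n(NO) = 14300 / 30.01 = 476.5 mol
n(NH3) = (4/4) × 476.5 = 476.5 mol

477 mol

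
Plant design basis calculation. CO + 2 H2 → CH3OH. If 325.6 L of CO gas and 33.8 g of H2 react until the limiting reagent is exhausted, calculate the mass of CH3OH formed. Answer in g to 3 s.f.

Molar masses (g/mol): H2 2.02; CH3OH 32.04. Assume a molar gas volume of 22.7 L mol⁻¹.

n(CO) = 325.6 / 22.7 = 14.34 mol
n(H2) = 33.80 / 2.02 = 16.73 mol
n/ν for CO = 14.34/1 = 14.34
n/ν for H2 = 16.73/2 = 8.365
Smallest n/ν is H2 → limiting reagent.
n(CH3OH) = (1/2) × 16.73 = 8.365 mol
mass = 8.365 × 32.04 = 268.0 g

268 g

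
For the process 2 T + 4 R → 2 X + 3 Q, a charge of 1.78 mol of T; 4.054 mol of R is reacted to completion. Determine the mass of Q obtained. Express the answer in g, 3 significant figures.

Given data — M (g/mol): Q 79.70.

n(T) = 1.780 mol
n(R) = 4.054 mol
n/ν for T = 1.780/2 = 0.8900
n/ν for R = 4.054/4 = 1.014
Smallest n/ν is T → limiting reagent.
n(Q) = (3/2) × 1.780 = 2.670 mol
mass = 2.670 × 79.70 = 212.8 g

213 g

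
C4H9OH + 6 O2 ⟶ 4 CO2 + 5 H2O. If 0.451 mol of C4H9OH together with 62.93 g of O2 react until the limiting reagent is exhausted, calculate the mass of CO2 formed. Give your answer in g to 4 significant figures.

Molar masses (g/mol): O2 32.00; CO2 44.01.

57.70 g

n(C4H9OH) = 0.4510 mol
n(O2) = 62.93 / 32.00 = 1.967 mol
n/ν for C4H9OH = 0.4510/1 = 0.4510
n/ν for O2 = 1.967/6 = 0.3278
Smallest n/ν is O2 → limiting reagent.
n(CO2) = (4/6) × 1.967 = 1.311 mol
mass = 1.311 × 44.01 = 57.70 g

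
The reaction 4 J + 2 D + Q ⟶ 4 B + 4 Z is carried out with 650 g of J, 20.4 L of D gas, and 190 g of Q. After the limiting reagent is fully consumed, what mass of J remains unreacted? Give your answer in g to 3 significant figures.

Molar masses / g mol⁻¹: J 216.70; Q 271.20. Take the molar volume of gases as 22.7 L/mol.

261 g

n(J) = 650.0 / 216.70 = 3.000 mol
n(D) = 20.40 / 22.7 = 0.8987 mol
n(Q) = 190.0 / 271.20 = 0.7006 mol
n/ν for J = 3.000/4 = 0.7500
n/ν for D = 0.8987/2 = 0.4494
n/ν for Q = 0.7006/1 = 0.7006
Smallest n/ν is D → limiting reagent.
J consumed = (4/2) × 0.8987 = 1.797 mol
J remaining = 3.000 − 1.797 = 1.203 mol
mass = 1.203 × 216.70 = 260.7 g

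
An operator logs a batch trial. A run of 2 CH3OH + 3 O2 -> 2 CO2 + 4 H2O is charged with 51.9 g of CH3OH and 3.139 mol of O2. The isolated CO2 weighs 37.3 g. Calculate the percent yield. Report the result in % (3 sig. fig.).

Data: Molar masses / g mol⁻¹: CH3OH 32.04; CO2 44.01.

n(CH3OH) = 51.90 / 32.04 = 1.620 mol
n(O2) = 3.139 mol
n/ν for CH3OH = 1.620/2 = 0.8100
n/ν for O2 = 3.139/3 = 1.046
Smallest n/ν is CH3OH → limiting reagent.
theoretical n(CO2) = (2/2) × 1.620 = 1.620 mol → 71.30 g
% yield = 37.3 / 71.30 × 100 = 52.31 %

52.3 %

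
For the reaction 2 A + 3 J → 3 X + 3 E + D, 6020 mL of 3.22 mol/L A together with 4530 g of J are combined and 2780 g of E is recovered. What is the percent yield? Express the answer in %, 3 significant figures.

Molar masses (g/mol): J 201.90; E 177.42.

n(A) = 3.22 × 6020/1000 = 19.38 mol
n(J) = 4530 / 201.90 = 22.44 mol
n/ν for A = 19.38/2 = 9.690
n/ν for J = 22.44/3 = 7.480
Smallest n/ν is J → limiting reagent.
theoretical n(E) = (3/3) × 22.44 = 22.44 mol → 3981 g
% yield = 2780 / 3981 × 100 = 69.83 %

69.8 %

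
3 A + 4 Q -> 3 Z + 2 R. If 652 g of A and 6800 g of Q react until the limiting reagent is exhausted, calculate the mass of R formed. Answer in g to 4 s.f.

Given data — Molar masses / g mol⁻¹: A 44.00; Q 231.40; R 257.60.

n(A) = 652.0 / 44.00 = 14.82 mol
n(Q) = 6800 / 231.40 = 29.39 mol
n/ν → A: 4.940, Q: 7.348; A is limiting.
n(R) = (2/3) × 14.82 = 9.880 mol
mass = 9.880 × 257.60 = 2545 g

2545 g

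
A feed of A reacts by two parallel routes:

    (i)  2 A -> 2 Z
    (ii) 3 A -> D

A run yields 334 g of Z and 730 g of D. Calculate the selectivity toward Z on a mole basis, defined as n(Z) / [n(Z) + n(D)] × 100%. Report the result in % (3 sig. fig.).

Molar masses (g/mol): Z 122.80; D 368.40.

n(Z) = 334 / 122.80 = 2.720 mol
n(D) = 730 / 368.40 = 1.982 mol
selectivity = 2.720/(2.720+1.982) × 100 = 57.85 %

57.9 %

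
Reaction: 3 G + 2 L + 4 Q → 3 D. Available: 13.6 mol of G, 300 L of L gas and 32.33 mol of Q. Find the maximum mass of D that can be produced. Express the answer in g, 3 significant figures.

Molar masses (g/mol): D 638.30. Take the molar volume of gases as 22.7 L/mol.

n(G) = 13.60 mol
n(L) = 300.0 / 22.7 = 13.22 mol
n(Q) = 32.33 mol
n/ν for G = 13.60/3 = 4.533
n/ν for L = 13.22/2 = 6.610
n/ν for Q = 32.33/4 = 8.083
Smallest n/ν is G → limiting reagent.
n(D) = (3/3) × 13.60 = 13.60 mol
mass = 13.60 × 638.30 = 8681 g

8680 g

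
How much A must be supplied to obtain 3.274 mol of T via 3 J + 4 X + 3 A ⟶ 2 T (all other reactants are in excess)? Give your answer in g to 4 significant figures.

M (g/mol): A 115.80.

568.7 g

n(T) = 3.274 mol
n(A) = (3/2) × 3.274 = 4.911 mol
mass = 4.911 × 115.80 = 568.7 g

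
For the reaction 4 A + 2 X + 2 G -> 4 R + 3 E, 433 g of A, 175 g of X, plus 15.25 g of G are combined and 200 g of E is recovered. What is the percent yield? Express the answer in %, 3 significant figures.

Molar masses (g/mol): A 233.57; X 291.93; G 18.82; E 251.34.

88.5 %

n(A) = 433.0 / 233.57 = 1.854 mol
n(X) = 175.0 / 291.93 = 0.5995 mol
n(G) = 15.25 / 18.82 = 0.8103 mol
n/ν for A = 1.854/4 = 0.4635
n/ν for X = 0.5995/2 = 0.2998
n/ν for G = 0.8103/2 = 0.4052
Smallest n/ν is X → limiting reagent.
theoretical n(E) = (3/2) × 0.5995 = 0.8993 mol → 226.0 g
% yield = 200 / 226.0 × 100 = 88.50 %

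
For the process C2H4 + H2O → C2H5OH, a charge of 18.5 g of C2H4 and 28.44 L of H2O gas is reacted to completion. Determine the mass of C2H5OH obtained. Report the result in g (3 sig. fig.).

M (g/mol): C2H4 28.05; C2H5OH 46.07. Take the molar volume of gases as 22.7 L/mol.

30.4 g

n(C2H4) = 18.50 / 28.05 = 0.6595 mol
n(H2O) = 28.44 / 22.7 = 1.253 mol
n/ν for C2H4 = 0.6595/1 = 0.6595
n/ν for H2O = 1.253/1 = 1.253
Smallest n/ν is C2H4 → limiting reagent.
n(C2H5OH) = (1/1) × 0.6595 = 0.6595 mol
mass = 0.6595 × 46.07 = 30.38 g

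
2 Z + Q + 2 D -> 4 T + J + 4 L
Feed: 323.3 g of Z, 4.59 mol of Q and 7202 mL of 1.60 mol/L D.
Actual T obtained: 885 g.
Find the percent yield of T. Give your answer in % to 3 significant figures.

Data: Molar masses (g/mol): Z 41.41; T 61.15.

n(Z) = 323.3 / 41.41 = 7.807 mol
n(Q) = 4.590 mol
n(D) = 1.60 × 7202/1000 = 11.52 mol
n/ν for Z = 7.807/2 = 3.904
n/ν for Q = 4.590/1 = 4.590
n/ν for D = 11.52/2 = 5.760
Smallest n/ν is Z → limiting reagent.
theoretical n(T) = (4/2) × 7.807 = 15.61 mol → 954.6 g
% yield = 885 / 954.6 × 100 = 92.71 %

92.7 %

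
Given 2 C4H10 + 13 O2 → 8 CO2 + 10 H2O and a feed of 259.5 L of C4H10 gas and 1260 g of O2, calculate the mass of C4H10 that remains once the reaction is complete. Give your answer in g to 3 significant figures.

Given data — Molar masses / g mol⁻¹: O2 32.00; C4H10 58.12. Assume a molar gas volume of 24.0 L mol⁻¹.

276 g

n(C4H10) = 259.5 / 24.0 = 10.81 mol
n(O2) = 1260 / 32.00 = 39.38 mol
n/ν → C4H10: 5.405, O2: 3.029; O2 is limiting.
C4H10 consumed = (2/13) × 39.38 = 6.058 mol
C4H10 remaining = 10.81 − 6.058 = 4.752 mol
mass = 4.752 × 58.12 = 276.2 g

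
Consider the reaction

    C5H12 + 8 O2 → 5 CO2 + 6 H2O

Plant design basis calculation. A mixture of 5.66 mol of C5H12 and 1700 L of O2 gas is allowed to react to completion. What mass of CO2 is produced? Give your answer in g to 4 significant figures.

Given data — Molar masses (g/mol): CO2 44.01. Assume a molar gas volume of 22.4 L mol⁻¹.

1245 g

n(C5H12) = 5.660 mol
n(O2) = 1700 / 22.4 = 75.89 mol
n/ν for C5H12 = 5.660/1 = 5.660
n/ν for O2 = 75.89/8 = 9.486
Smallest n/ν is C5H12 → limiting reagent.
n(CO2) = (5/1) × 5.660 = 28.30 mol
mass = 28.30 × 44.01 = 1245 g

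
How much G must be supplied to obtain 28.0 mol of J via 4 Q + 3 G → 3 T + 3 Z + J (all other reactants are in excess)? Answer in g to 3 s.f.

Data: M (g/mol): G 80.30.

6750 g

n(J) = 28.00 mol
n(G) = (3/1) × 28.00 = 84.00 mol
mass = 84.00 × 80.30 = 6745 g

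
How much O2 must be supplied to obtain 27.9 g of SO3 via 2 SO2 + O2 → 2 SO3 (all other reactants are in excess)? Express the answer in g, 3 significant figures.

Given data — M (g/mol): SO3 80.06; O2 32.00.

5.58 g

n(SO3) = 27.9 / 80.06 = 0.3485 mol
n(O2) = (1/2) × 0.3485 = 0.1743 mol
mass = 0.1743 × 32.00 = 5.578 g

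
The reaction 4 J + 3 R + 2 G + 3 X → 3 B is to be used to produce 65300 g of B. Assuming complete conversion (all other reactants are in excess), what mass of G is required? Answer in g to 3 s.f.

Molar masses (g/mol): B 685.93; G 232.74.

n(B) = 65300 / 685.93 = 95.20 mol
n(G) = (2/3) × 95.20 = 63.47 mol
mass = 63.47 × 232.74 = 14770 g

14800 g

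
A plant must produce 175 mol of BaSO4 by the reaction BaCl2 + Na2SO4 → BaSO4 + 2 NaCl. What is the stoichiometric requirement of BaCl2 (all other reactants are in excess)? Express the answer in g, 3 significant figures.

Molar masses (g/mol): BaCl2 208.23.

n(BaSO4) = 175.0 mol
n(BaCl2) = (1/1) × 175.0 = 175.0 mol
mass = 175.0 × 208.23 = 36440 g

36400 g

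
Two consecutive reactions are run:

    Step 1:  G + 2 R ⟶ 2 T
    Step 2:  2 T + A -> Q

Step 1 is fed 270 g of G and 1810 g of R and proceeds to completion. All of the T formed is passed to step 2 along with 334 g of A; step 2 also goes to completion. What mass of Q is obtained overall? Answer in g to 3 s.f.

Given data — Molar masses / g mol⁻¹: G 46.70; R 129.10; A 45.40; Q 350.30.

Step 1:
n(G) = 270.0 / 46.70 = 5.782 mol
n(R) = 1810 / 129.10 = 14.02 mol
n/ν → G: 5.782, R: 7.010; G is limiting.
n(T) produced = (2/1) × 5.782 = 11.56 mol
Step 2:
n(T) available = 11.56 mol
n(A) = 334.0 / 45.40 = 7.357 mol
n/ν → T: 5.780, A: 7.357; T is limiting.
n(Q) = (1/2) × 11.56 = 5.780 mol
mass = 5.780 × 350.30 = 2025 g

2030 g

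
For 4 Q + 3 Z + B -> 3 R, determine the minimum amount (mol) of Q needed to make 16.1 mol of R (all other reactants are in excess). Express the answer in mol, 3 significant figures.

n(R) = 16.10 mol
n(Q) = (4/3) × 16.10 = 21.47 mol

21.5 mol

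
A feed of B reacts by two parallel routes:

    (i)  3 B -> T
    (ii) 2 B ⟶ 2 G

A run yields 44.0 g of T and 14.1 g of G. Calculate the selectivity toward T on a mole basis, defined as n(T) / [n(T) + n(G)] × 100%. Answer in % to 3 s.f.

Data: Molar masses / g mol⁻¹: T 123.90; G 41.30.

51.0 %

n(T) = 44.0 / 123.90 = 0.3551 mol
n(G) = 14.1 / 41.30 = 0.3414 mol
selectivity = 0.3551/(0.3551+0.3414) × 100 = 50.98 %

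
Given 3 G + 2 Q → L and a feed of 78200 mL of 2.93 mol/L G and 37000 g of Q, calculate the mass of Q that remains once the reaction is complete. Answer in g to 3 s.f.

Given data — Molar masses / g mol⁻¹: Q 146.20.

14700 g

n(G) = 2.93 × 78200/1000 = 229.1 mol
n(Q) = 37000 / 146.20 = 253.1 mol
n/ν for G = 229.1/3 = 76.37
n/ν for Q = 253.1/2 = 126.6
Smallest n/ν is G → limiting reagent.
Q consumed = (2/3) × 229.1 = 152.7 mol
Q remaining = 253.1 − 152.7 = 100.4 mol
mass = 100.4 × 146.20 = 14680 g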